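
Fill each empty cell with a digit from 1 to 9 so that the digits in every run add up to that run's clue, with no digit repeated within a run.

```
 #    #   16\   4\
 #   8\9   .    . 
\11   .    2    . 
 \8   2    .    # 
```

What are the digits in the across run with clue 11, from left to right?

4 in 2 cells must be {1,3}.
R2C1 = 8 − 2 = 6 completes the 8 down.
R2C3 = 11 − 8 = 3 completes the 11 across.
R3C2 = 8 − 2 = 6 completes the 8 across.
R1C2 = 16 − 8 = 8 completes the 16 down.
R1C3 = 9 − 8 = 1 completes the 9 across.

6 2 3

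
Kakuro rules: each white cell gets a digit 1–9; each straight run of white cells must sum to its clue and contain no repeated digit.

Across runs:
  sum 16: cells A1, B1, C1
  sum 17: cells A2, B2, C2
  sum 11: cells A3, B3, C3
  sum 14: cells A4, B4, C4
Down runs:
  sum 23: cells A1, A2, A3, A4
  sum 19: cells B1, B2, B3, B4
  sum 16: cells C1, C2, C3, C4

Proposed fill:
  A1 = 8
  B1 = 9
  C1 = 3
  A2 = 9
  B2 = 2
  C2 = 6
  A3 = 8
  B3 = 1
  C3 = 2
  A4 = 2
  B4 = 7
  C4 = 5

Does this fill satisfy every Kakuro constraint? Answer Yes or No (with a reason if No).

No — the down run A1–A4 sums to 27, not 23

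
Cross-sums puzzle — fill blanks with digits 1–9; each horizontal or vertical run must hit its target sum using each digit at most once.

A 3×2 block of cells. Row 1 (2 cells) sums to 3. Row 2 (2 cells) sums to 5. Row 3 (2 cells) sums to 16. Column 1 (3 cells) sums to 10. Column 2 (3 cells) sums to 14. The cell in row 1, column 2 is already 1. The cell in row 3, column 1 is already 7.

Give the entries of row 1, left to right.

3 in 2 cells must be {1,2}; 16 in 2 cells must be {7,9}.
(1,1) = 3 − 1 = 2 completes the 3 across.
(2,1) = 10 − 9 = 1 completes the 10 down.
(2,2) = 5 − 1 = 4 completes the 5 across.
(3,2) = 16 − 7 = 9 completes the 16 across.

2, 1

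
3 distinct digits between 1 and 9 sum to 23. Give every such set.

3 distinct digits from 1–9 sum between 6 and 24.
Only one set works: {6,8,9}.

{6,8,9}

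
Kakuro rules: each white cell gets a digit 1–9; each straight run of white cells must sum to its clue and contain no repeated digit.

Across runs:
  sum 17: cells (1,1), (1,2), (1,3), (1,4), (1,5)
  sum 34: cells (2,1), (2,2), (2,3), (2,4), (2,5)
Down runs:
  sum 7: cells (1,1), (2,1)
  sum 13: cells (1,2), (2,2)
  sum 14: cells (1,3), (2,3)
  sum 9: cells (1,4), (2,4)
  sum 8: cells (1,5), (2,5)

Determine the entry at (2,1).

34 in 5 cells must be {4,6,7,8,9}.
Nothing is forced directly, so branch on (1,3), whose candidates are 5 or 6. If (1,3) = 6: that forces (1,2) = 5, (2,2) = 8, after which (2,3) would have to be in {4,6,7,9} for the 34 across but in {8} for the 14 down — contradiction. So (1,3) = 5.
Given what's placed, (1,2) must be 6 to fit the 17 across and 13 down.
(2,2) = 13 − 6 = 7 completes the 13 down.
(2,3) = 14 − 5 = 9 completes the 14 down.
(2,5) = 6: the only remaining digit allowed by both the 34 across and the 8 down.
(1,5) = 8 − 6 = 2 completes the 8 down.
Given what's placed, (2,1) must be 4 to fit the 34 across and 7 down.

4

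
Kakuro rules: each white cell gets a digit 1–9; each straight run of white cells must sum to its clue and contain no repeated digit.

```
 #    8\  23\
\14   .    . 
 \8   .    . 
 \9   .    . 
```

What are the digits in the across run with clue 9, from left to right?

1 8

23 in 3 cells must be {6,8,9}.
The 14 across and the 8 down share only 5, so R1C1 = 5.
R1C2 = 14 − 5 = 9 completes the 14 across.
Given what's placed, R2C2 must be 6 to fit the 8 across and 23 down.
R3C2 = 23 − 15 = 8 completes the 23 down.
R2C1 = 8 − 6 = 2 completes the 8 across.
R3C1 = 9 − 8 = 1 completes the 9 across.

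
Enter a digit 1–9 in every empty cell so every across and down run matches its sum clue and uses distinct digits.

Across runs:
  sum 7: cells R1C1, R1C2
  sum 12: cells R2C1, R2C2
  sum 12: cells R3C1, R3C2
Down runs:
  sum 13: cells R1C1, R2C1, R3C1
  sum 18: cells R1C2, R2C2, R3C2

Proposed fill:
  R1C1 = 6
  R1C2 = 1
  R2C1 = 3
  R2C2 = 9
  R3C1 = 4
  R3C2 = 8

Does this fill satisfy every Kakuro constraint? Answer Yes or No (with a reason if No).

Yes

Across: 6+1=7; 3+9=12; 4+8=12. Down: 6+3+4=13; 1+9+8=18. No digit repeats within any run.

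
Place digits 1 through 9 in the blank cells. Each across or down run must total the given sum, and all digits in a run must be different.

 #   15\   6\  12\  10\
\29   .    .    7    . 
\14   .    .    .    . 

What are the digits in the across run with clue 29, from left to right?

9 5 7 8

29 in 4 cells must be {5,7,8,9}.
Given what's placed, R1C2 must be 5 to fit the 29 across and 6 down.
R2C2 = 6 − 5 = 1 completes the 6 down.
R2C3 = 12 − 7 = 5 completes the 12 down.
Given what's placed, R2C1 must be 6 to fit the 14 across and 15 down.
R2C4 = 14 − 12 = 2 completes the 14 across.
R1C1 = 15 − 6 = 9 completes the 15 down.
R1C4 = 29 − 21 = 8 completes the 29 across.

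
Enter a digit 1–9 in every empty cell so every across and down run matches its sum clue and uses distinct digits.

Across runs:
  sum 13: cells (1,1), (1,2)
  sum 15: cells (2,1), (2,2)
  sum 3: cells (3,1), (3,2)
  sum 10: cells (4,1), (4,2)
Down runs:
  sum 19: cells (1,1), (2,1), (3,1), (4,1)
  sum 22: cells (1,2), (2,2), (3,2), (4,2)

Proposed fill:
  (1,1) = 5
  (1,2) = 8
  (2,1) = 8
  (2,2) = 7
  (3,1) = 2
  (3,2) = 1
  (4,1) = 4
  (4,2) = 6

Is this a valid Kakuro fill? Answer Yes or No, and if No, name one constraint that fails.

Across: 5+8=13; 8+7=15; 2+1=3; 4+6=10. Down: 5+8+2+4=19; 8+7+1+6=22. No digit repeats within any run.

Yes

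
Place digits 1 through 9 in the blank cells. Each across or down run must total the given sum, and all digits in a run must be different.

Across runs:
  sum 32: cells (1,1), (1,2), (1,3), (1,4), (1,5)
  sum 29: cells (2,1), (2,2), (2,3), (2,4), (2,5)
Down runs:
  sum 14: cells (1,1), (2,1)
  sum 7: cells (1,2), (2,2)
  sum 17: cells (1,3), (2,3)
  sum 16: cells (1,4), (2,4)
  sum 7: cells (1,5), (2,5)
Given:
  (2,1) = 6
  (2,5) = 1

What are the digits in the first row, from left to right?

17 in 2 cells must be {8,9}; 16 in 2 cells must be {7,9}.
(1,1) = 14 − 6 = 8 completes the 14 down.
(1,3) = 9: the only remaining digit allowed by both the 32 across and the 17 down.
Given what's placed, (1,4) must be 7 to fit the 32 across and 16 down.
(1,5) = 7 − 1 = 6 completes the 7 down.
Given what's placed, (2,2) must be 5 to fit the 29 across and 7 down.
(2,3) = 17 − 9 = 8 completes the 17 down.
(2,4) = 29 − 20 = 9 completes the 29 across.
(1,2) = 32 − 30 = 2 completes the 32 across.

8 2 9 7 6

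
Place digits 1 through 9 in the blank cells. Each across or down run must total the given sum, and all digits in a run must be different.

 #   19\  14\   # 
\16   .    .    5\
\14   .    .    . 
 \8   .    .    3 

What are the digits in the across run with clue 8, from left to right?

16 in 2 cells must be {7,9}.
R2C3 = 5 − 3 = 2 completes the 5 down.
Given what's placed, R3C1 must be 4 to fit the 8 across and 19 down.
R3C2 = 8 − 7 = 1 completes the 8 across.
Nothing is forced directly, so branch on R1C1, whose candidates are 7 or 9. If R1C1 = 9: that forces R1C2 = 7, after which R2C1 would have to be in {3,4,5,7,8,9} for the 14 across but in {6} for the 19 down — contradiction. So R1C1 = 7.
R1C2 = 16 − 7 = 9 completes the 16 across.
R2C1 = 19 − 11 = 8 completes the 19 down.
R2C2 = 14 − 10 = 4 completes the 14 across.

4 1 3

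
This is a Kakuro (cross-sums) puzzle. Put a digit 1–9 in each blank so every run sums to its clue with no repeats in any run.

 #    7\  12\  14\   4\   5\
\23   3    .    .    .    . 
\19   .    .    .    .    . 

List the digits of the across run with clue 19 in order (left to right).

4 5 6 3 1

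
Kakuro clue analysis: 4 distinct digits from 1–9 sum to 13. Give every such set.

{1,2,3,7}; {1,2,4,6}; {1,3,4,5}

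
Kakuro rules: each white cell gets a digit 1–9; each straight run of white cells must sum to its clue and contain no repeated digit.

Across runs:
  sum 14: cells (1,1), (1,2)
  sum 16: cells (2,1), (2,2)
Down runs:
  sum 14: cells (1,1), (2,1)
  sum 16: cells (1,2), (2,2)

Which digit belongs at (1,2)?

16 in 2 cells must be {7,9}.
The 14 across and the 16 down share only 9, so (1,2) = 9.
The 16 across and the 14 down share only 9, so (2,1) = 9.
(2,2) = 16 − 9 = 7 completes the 16 across.
(1,1) = 14 − 9 = 5 completes the 14 across.

9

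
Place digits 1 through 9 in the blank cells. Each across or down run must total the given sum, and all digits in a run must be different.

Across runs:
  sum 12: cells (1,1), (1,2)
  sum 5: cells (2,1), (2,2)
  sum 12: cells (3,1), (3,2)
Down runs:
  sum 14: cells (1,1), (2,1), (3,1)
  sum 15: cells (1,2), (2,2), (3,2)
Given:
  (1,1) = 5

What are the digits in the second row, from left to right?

2 3

(1,2) = 12 − 5 = 7 completes the 12 across.
Nothing is forced directly, so branch on (3,2), whose candidates are 3 or 5. If (3,2) = 3: then (2,2) would have to be in {1,2,3,4} for the 5 across but in {5} for the 15 down — contradiction. So (3,2) = 5.
(2,2) = 15 − 12 = 3 completes the 15 down.
(3,1) = 12 − 5 = 7 completes the 12 across.
(2,1) = 5 − 3 = 2 completes the 5 across.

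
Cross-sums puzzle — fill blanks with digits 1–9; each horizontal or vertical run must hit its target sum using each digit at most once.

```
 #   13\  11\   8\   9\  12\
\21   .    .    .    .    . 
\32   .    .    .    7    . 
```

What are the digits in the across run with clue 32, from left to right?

9 8 3 7 5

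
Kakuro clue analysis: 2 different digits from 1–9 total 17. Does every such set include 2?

No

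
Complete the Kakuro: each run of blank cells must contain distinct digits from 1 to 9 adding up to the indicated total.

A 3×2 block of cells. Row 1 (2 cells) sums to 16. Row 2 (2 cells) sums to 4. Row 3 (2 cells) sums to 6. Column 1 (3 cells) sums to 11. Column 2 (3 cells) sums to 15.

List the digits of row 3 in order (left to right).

1 5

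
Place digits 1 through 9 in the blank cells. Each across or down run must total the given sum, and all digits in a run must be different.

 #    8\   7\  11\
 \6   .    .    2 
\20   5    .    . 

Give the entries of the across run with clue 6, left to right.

3 1 2

6 in 3 cells must be {1,2,3}.
R1C1 = 8 − 5 = 3 completes the 8 down.
R1C2 = 6 − 5 = 1 completes the 6 across.
R2C2 = 7 − 1 = 6 completes the 7 down.
R2C3 = 20 − 11 = 9 completes the 20 across.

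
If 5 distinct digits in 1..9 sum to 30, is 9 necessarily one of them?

No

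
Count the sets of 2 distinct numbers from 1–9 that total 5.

2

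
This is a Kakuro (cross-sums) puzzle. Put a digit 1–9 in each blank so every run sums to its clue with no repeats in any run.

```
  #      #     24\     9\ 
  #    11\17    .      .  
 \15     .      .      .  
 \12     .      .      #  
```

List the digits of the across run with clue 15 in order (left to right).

17 in 2 cells must be {8,9}; 24 in 3 cells must be {7,8,9}.
The 17 across and the 9 down share only 8, so R1C3 = 8.
R2C3 = 9 − 8 = 1 completes the 9 down.
R1C2 = 17 − 8 = 9 completes the 17 across.
R2C2 = 8: the only remaining digit allowed by both the 15 across and the 24 down.
R3C2 = 24 − 17 = 7 completes the 24 down.
R2C1 = 15 − 9 = 6 completes the 15 across.
R3C1 = 12 − 7 = 5 completes the 12 across.

6 8 1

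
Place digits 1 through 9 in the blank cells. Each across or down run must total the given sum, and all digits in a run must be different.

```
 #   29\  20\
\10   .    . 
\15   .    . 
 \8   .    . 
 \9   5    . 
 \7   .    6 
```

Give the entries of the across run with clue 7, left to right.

1 6

R4C2 = 9 − 5 = 4 completes the 9 across.
R5C1 = 7 − 6 = 1 completes the 7 across.
Given what's placed, R2C2 must be 7 to fit the 15 across and 20 down.
Given what's placed, R3C1 must be 6 to fit the 8 across and 29 down.
R3C2 = 8 − 6 = 2 completes the 8 across.
R1C2 = 20 − 19 = 1 completes the 20 down.
R2C1 = 15 − 7 = 8 completes the 15 across.
R1C1 = 10 − 1 = 9 completes the 10 across.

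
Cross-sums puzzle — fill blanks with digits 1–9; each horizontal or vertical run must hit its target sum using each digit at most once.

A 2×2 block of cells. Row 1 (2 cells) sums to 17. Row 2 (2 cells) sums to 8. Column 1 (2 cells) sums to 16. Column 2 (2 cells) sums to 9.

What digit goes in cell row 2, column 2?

1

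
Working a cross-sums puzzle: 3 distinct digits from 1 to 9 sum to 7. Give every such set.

{1,2,4}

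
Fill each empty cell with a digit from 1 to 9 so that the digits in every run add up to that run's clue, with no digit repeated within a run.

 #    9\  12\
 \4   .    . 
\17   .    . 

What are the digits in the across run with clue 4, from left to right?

4 in 2 cells must be {1,3}; 17 in 2 cells must be {8,9}.
The 4 across and the 12 down share only 3, so R1C2 = 3.
The 17 across and the 9 down share only 8, so R2C1 = 8.
R2C2 = 17 − 8 = 9 completes the 17 across.
R1C1 = 4 − 3 = 1 completes the 4 across.

1 3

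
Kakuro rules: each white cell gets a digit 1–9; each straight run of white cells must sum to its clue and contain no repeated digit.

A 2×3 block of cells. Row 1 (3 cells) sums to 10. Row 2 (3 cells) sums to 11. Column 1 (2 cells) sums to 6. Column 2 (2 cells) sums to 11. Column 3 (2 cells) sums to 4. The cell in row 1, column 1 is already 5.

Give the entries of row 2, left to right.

1, 7, 3

4 in 2 cells must be {1,3}.
(2,1) = 6 − 5 = 1 completes the 6 down.
Given what's placed, (2,3) must be 3 to fit the 11 across and 4 down.
(1,3) = 4 − 3 = 1 completes the 4 down.
(2,2) = 11 − 4 = 7 completes the 11 across.
(1,2) = 10 − 6 = 4 completes the 10 across.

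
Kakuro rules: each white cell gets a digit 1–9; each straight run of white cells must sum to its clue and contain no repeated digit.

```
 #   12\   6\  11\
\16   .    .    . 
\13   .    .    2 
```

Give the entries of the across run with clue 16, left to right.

5, 2, 9

R1C3 = 11 − 2 = 9 completes the 11 down.
No cell is forced outright now. R2C2 can only be 4 or 5 (the digits allowed by both its 13 across and its 6 down). If R2C2 = 5: that forces R1C2 = 1, after which R2C1 would have to be in {6} for the 13 across but in {3,4,5,7,8,9} for the 12 down — contradiction. So R2C2 = 4.
R1C2 = 6 − 4 = 2 completes the 6 down.
R2C1 = 13 − 6 = 7 completes the 13 across.
R1C1 = 16 − 11 = 5 completes the 16 across.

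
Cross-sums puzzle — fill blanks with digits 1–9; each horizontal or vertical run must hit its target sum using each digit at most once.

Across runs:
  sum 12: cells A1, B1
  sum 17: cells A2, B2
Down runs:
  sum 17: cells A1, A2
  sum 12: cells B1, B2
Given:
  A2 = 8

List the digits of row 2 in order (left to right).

17 in 2 cells must be {8,9}.
A1 = 17 − 8 = 9 completes the 17 down.
B1 = 12 − 9 = 3 completes the 12 across.
B2 = 17 − 8 = 9 completes the 17 across.

8 9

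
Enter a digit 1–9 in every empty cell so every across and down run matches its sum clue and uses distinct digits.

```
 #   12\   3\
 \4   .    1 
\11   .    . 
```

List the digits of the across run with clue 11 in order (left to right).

4 in 2 cells must be {1,3}; 3 in 2 cells must be {1,2}.
R1C1 = 4 − 1 = 3 completes the 4 across.
R2C1 = 12 − 3 = 9 completes the 12 down.
R2C2 = 11 − 9 = 2 completes the 11 across.

9, 2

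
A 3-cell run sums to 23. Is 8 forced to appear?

Yes

The only way to make 23 from 3 distinct digits is {6,8,9}, which contains 8.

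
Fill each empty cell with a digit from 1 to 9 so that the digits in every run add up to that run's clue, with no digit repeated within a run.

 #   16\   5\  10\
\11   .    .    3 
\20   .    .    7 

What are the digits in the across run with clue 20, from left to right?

16 in 2 cells must be {7,9}.
Given what's placed, R1C1 must be 7 to fit the 11 across and 16 down.
R1C2 = 11 − 10 = 1 completes the 11 across.
R2C1 = 16 − 7 = 9 completes the 16 down.
R2C2 = 20 − 16 = 4 completes the 20 across.

9 4 7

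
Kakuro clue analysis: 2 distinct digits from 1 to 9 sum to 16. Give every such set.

{7,9}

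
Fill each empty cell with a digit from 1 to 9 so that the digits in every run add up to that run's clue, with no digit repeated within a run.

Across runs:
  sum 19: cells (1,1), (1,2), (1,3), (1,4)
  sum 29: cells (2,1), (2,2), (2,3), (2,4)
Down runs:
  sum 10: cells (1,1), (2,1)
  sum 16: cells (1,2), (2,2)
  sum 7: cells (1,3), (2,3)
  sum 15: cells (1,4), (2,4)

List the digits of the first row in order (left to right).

1 9 2 7

29 in 4 cells must be {5,7,8,9}; 16 in 2 cells must be {7,9}.
Only 5 fits (2,3) under both its across sum 29 and down sum 7.
(1,3) = 7 − 5 = 2 completes the 7 down.
Nothing is forced directly, so branch on (2,1), whose candidates are 7 or 8 or 9. If (2,1) = 7: that forces (1,1) = 3, (1,2) = 9, after which (1,4) would have to be in {5} for the 19 across but in {6,7,8,9} for the 15 down — contradiction. If (2,1) = 8: then (1,1) would have to be in {1,3,4,5,6,7,8,9} for the 19 across but in {2} for the 10 down — contradiction. So (2,1) = 9.
(1,1) = 10 − 9 = 1 completes the 10 down.
(2,2) = 7: the only remaining digit allowed by both the 29 across and the 16 down.
(2,4) = 29 − 21 = 8 completes the 29 across.
(1,2) = 16 − 7 = 9 completes the 16 down.
(1,4) = 19 − 12 = 7 completes the 19 across.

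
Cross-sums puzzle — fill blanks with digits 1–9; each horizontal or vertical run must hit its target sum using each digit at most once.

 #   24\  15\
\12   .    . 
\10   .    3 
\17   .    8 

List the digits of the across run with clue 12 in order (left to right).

17 in 2 cells must be {8,9}; 24 in 3 cells must be {7,8,9}.
R1C2 = 15 − 11 = 4 completes the 15 down.
R2C1 = 10 − 3 = 7 completes the 10 across.
R3C1 = 17 − 8 = 9 completes the 17 across.
R1C1 = 12 − 4 = 8 completes the 12 across.

8 4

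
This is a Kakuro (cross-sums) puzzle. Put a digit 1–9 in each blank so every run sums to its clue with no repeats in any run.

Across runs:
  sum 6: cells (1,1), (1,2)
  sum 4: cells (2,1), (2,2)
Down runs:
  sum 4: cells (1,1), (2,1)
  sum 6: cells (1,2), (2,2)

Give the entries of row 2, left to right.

3, 1

4 in 2 cells must be {1,3}.
The 6 across and the 4 down share only 1, so (1,1) = 1.
(1,2) = 6 − 1 = 5 completes the 6 across.
(2,1) = 4 − 1 = 3 completes the 4 down.
(2,2) = 4 − 3 = 1 completes the 4 across.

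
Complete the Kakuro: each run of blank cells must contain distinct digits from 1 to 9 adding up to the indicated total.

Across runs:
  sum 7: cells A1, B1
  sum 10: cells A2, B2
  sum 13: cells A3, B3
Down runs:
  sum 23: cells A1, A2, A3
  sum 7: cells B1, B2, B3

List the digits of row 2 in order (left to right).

8 2

23 in 3 cells must be {6,8,9}; 7 in 3 cells must be {1,2,4}.
The 7 across and the 23 down share only 6, so A1 = 6.
B1 = 7 − 6 = 1 completes the 7 across.
Given what's placed, B3 must be 4 to fit the 13 across and 7 down.
B2 = 7 − 5 = 2 completes the 7 down.
A3 = 13 − 4 = 9 completes the 13 across.
A2 = 10 − 2 = 8 completes the 10 across.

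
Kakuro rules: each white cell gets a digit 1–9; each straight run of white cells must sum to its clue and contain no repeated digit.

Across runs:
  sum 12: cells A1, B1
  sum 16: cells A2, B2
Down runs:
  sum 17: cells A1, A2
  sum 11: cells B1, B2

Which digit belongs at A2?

9

16 in 2 cells must be {7,9}; 17 in 2 cells must be {8,9}.
The 16 across and the 17 down share only 9, so A2 = 9.
B2 = 16 − 9 = 7 completes the 16 across.
A1 = 17 − 9 = 8 completes the 17 down.
B1 = 12 − 8 = 4 completes the 12 across.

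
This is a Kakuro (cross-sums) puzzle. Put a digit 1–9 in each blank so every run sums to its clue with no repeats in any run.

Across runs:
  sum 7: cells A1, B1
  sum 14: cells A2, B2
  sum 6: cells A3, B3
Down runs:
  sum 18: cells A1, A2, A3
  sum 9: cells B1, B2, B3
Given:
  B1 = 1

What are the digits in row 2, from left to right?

8 6

A1 = 7 − 1 = 6 completes the 7 across.
No cell is forced outright now. A3 can only be 4 or 5 (the digits allowed by both its 6 across and its 18 down). If A3 = 5: then A2 would have to be in {5,6,8,9} for the 14 across but in {7} for the 18 down — contradiction. So A3 = 4.
A2 = 18 − 10 = 8 completes the 18 down.
B2 = 14 − 8 = 6 completes the 14 across.
B3 = 6 − 4 = 2 completes the 6 across.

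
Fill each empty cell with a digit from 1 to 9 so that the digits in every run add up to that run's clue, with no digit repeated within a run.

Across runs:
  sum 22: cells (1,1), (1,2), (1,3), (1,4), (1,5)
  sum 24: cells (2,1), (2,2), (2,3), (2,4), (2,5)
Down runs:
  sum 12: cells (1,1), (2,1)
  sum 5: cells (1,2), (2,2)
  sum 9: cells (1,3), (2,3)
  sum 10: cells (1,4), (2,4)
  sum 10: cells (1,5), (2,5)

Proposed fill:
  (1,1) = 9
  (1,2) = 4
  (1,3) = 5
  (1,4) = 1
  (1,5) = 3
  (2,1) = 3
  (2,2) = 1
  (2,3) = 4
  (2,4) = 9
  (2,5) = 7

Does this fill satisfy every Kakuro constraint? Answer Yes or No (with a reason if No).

Across: 9+4+5+1+3=22; 3+1+4+9+7=24. Down: 9+3=12; 4+1=5; 5+4=9; 1+9=10; 3+7=10. No digit repeats within any run.

Yes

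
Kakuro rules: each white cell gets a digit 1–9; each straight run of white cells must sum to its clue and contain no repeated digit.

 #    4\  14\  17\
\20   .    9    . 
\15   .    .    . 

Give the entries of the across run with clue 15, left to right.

1, 5, 9

4 in 2 cells must be {1,3}; 17 in 2 cells must be {8,9}.
Given what's placed, R1C1 must be 3 to fit the 20 across and 4 down.
R1C3 = 20 − 12 = 8 completes the 20 across.
R2C1 = 4 − 3 = 1 completes the 4 down.
R2C2 = 14 − 9 = 5 completes the 14 down.
R2C3 = 15 − 6 = 9 completes the 15 across.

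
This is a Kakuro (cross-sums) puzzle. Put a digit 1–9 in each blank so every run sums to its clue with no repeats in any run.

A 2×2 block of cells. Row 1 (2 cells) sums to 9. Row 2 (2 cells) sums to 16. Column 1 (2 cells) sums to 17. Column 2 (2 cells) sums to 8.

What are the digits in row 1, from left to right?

8 1

16 in 2 cells must be {7,9}; 17 in 2 cells must be {8,9}.
The 9 across and the 17 down share only 8, so (1,1) = 8.
(1,2) = 9 − 8 = 1 completes the 9 across.
(2,1) = 17 − 8 = 9 completes the 17 down.
(2,2) = 16 − 9 = 7 completes the 16 across.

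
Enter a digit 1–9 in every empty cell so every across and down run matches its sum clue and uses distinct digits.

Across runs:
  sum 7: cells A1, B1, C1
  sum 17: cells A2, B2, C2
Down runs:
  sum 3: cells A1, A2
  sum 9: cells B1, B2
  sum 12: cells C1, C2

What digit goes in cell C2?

8

7 in 3 cells must be {1,2,4}; 3 in 2 cells must be {1,2}.
The 7 across and the 12 down share only 4, so C1 = 4.
C2 = 12 − 4 = 8 completes the 12 down.
Given what's placed, A2 must be 2 to fit the 17 across and 3 down.
B2 = 17 − 10 = 7 completes the 17 across.
A1 = 3 − 2 = 1 completes the 3 down.
B1 = 7 − 5 = 2 completes the 7 across.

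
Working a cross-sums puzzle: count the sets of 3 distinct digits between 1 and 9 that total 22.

2

3 distinct digits from 1–9 sum between 6 and 24.
Enumerating: {5,8,9}, {6,7,9}.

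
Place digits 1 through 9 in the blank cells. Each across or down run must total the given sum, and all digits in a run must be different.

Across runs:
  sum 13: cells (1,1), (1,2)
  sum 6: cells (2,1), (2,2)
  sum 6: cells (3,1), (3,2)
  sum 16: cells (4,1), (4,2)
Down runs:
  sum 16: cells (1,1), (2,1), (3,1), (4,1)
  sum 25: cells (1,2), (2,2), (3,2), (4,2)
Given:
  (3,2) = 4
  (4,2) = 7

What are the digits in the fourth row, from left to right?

16 in 2 cells must be {7,9}.
(2,2) = 5: the only remaining digit allowed by both the 6 across and the 25 down.
(3,1) = 6 − 4 = 2 completes the 6 across.
(4,1) = 16 − 7 = 9 completes the 16 across.
(1,1) = 4: the only remaining digit allowed by both the 13 across and the 16 down.
(1,2) = 13 − 4 = 9 completes the 13 across.
(2,1) = 6 − 5 = 1 completes the 6 across.

9, 7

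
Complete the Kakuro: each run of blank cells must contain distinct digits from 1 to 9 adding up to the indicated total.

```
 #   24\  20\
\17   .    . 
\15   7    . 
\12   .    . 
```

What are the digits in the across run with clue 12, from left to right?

9 3

17 in 2 cells must be {8,9}; 24 in 3 cells must be {7,8,9}.
R2C2 = 15 − 7 = 8 completes the 15 across.
Given what's placed, R1C2 must be 9 to fit the 17 across and 20 down.
R3C2 = 20 − 17 = 3 completes the 20 down.
R1C1 = 17 − 9 = 8 completes the 17 across.
R3C1 = 12 − 3 = 9 completes the 12 across.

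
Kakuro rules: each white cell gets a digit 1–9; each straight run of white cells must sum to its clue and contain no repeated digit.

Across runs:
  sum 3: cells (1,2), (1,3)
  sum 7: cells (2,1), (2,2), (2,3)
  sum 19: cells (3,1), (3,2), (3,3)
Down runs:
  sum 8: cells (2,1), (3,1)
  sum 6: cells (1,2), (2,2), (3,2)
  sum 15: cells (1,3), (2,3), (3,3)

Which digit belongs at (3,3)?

9

3 in 2 cells must be {1,2}; 7 in 3 cells must be {1,2,4}; 6 in 3 cells must be {1,2,3}.
Nothing is forced directly, so branch on (1,2), whose candidates are 1 or 2. If (1,2) = 2: that forces (1,3) = 1, (2,2) = 1, after which (2,3) would have to be in {2,4} for the 7 across but in {5,6,8,9} for the 15 down — contradiction. So (1,2) = 1.
(1,3) = 3 − 1 = 2 completes the 3 across.
Given what's placed, (2,2) must be 2 to fit the 7 across and 6 down.
(2,3) = 4: the only remaining digit allowed by both the 7 across and the 15 down.
(3,2) = 6 − 3 = 3 completes the 6 down.
(3,3) = 15 − 6 = 9 completes the 15 down.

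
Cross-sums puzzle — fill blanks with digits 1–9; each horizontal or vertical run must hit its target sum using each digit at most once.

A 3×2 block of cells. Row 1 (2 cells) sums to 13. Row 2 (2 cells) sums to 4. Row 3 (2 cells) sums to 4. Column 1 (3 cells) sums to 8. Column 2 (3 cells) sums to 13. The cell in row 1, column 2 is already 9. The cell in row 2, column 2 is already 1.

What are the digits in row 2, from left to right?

4 in 2 cells must be {1,3}.
(1,1) = 13 − 9 = 4 completes the 13 across.
(2,1) = 4 − 1 = 3 completes the 4 across.
(3,1) = 8 − 7 = 1 completes the 8 down.
(3,2) = 4 − 1 = 3 completes the 4 across.

3, 1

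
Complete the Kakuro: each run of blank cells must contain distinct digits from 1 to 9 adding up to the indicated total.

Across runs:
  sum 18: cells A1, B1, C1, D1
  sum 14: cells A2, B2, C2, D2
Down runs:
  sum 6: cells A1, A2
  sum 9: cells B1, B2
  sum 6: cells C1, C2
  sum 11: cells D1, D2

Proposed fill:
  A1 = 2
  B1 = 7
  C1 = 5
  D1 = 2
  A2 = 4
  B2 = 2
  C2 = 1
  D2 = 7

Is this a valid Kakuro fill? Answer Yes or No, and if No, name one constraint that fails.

No — the down run D1–D2 sums to 9, not 11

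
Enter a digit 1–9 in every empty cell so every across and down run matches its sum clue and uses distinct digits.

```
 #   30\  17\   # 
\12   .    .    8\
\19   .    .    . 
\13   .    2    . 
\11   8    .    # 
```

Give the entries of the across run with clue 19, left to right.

30 in 4 cells must be {6,7,8,9}.
R4C2 = 11 − 8 = 3 completes the 11 across.
Nothing is forced directly, so branch on R1C1, whose candidates are 7 or 9. If R1C1 = 9: then R1C2 would have to be in {3} for the 12 across but in {4,5,7,8} for the 17 down — contradiction. So R1C1 = 7.
R1C2 = 12 − 7 = 5 completes the 12 across.
R2C2 = 17 − 10 = 7 completes the 17 down.
R2C3 = 3: the only remaining digit allowed by both the 19 across and the 8 down.
R3C1 = 6: the only remaining digit allowed by both the 13 across and the 30 down.
R3C3 = 13 − 8 = 5 completes the 13 across.
R2C1 = 19 − 10 = 9 completes the 19 across.

9 7 3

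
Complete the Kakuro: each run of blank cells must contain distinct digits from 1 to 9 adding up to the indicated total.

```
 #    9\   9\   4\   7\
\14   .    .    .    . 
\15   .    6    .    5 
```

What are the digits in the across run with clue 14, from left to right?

8 3 1 2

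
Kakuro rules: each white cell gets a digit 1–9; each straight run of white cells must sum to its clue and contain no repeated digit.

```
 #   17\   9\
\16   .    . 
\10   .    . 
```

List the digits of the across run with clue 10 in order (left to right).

16 in 2 cells must be {7,9}; 17 in 2 cells must be {8,9}.
The 16 across and the 17 down share only 9, so R1C1 = 9.
R1C2 = 16 − 9 = 7 completes the 16 across.
R2C1 = 17 − 9 = 8 completes the 17 down.
R2C2 = 10 − 8 = 2 completes the 10 across.

8, 2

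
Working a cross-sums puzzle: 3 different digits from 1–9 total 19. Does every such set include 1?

No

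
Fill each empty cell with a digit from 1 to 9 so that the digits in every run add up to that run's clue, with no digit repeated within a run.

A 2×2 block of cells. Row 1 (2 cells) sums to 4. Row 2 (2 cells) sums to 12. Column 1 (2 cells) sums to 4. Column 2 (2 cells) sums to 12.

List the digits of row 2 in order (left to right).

3, 9

4 in 2 cells must be {1,3}.
The 4 across and the 12 down share only 3, so (1,2) = 3.
The 12 across and the 4 down share only 3, so (2,1) = 3.
(2,2) = 12 − 3 = 9 completes the 12 across.
(1,1) = 4 − 3 = 1 completes the 4 across.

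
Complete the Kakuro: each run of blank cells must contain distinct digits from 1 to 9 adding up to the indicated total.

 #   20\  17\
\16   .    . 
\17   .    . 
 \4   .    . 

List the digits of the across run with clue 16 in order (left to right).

9 7

16 in 2 cells must be {7,9}; 17 in 2 cells must be {8,9}; 4 in 2 cells must be {1,3}.
The 4 across and the 20 down share only 3, so R3C1 = 3.
R3C2 = 4 − 3 = 1 completes the 4 across.
Given what's placed, R1C1 must be 9 to fit the 16 across and 20 down.
R1C2 = 16 − 9 = 7 completes the 16 across.
R2C1 = 20 − 12 = 8 completes the 20 down.
R2C2 = 17 − 8 = 9 completes the 17 across.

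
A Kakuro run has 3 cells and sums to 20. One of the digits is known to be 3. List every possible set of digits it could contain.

{3,8,9}

3 distinct digits from 1–9 sum between 6 and 24.
Keeping only sets containing 3.
Only one set works: {3,8,9}.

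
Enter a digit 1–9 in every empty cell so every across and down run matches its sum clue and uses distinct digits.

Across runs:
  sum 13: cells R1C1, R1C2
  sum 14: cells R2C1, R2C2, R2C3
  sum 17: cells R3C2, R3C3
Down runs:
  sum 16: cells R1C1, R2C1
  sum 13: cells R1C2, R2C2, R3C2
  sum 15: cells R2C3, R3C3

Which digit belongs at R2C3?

6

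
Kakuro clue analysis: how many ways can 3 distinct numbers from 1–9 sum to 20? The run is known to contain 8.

2

3 distinct digits from 1–9 sum between 6 and 24.
Keeping only sets containing 8.
Enumerating: {3,8,9}, {5,7,8}.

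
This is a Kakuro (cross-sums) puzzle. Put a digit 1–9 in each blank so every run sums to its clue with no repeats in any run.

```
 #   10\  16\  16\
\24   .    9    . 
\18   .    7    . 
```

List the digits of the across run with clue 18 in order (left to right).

24 in 3 cells must be {7,8,9}; 16 in 2 cells must be {7,9}.
R1C3 = 7: the only remaining digit allowed by both the 24 across and the 16 down.
R2C3 = 16 − 7 = 9 completes the 16 down.
R1C1 = 24 − 16 = 8 completes the 24 across.
R2C1 = 18 − 16 = 2 completes the 18 across.

2 7 9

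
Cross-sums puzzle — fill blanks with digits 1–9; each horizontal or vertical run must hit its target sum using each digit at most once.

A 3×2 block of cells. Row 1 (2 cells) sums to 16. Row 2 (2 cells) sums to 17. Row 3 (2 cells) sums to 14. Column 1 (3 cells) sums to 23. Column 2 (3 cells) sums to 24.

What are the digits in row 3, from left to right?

16 in 2 cells must be {7,9}; 17 in 2 cells must be {8,9}; 23 in 3 cells must be {6,8,9}.
The 16 across and the 23 down share only 9, so (1,1) = 9.
(1,2) = 16 − 9 = 7 completes the 16 across.
Given what's placed, (2,1) must be 8 to fit the 17 across and 23 down.
(2,2) = 17 − 8 = 9 completes the 17 across.
(3,1) = 23 − 17 = 6 completes the 23 down.
(3,2) = 14 − 6 = 8 completes the 14 across.

6 8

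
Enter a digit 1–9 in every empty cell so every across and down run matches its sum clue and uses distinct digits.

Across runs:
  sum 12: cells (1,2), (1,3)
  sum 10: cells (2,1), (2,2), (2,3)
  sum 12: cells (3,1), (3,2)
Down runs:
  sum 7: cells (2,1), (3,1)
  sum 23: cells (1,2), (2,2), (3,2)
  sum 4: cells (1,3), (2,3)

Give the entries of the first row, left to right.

23 in 3 cells must be {6,8,9}; 4 in 2 cells must be {1,3}.
The 12 across and the 4 down share only 3, so (1,3) = 3.
Intersecting the 10 across with the 23 down forces (2,2) = 6.
(2,3) = 4 − 3 = 1 completes the 4 down.
(1,2) = 12 − 3 = 9 completes the 12 across.
(2,1) = 10 − 7 = 3 completes the 10 across.
(3,1) = 7 − 3 = 4 completes the 7 down.
(3,2) = 12 − 4 = 8 completes the 12 across.

9 3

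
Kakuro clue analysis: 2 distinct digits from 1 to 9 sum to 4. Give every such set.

{1,3}

2 distinct digits from 1–9 sum between 3 and 17.
Only one set works: {1,3}.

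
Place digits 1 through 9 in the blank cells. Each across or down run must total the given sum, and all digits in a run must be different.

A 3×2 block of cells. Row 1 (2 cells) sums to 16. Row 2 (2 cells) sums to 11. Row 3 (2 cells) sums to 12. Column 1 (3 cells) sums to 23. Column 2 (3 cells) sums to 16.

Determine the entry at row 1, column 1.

16 in 2 cells must be {7,9}; 23 in 3 cells must be {6,8,9}.
The 16 across and the 23 down share only 9, so (1,1) = 9.
(1,2) = 16 − 9 = 7 completes the 16 across.
Given what's placed, (3,1) must be 8 to fit the 12 across and 23 down.
(3,2) = 12 − 8 = 4 completes the 12 across.
(2,1) = 23 − 17 = 6 completes the 23 down.
(2,2) = 11 − 6 = 5 completes the 11 across.

9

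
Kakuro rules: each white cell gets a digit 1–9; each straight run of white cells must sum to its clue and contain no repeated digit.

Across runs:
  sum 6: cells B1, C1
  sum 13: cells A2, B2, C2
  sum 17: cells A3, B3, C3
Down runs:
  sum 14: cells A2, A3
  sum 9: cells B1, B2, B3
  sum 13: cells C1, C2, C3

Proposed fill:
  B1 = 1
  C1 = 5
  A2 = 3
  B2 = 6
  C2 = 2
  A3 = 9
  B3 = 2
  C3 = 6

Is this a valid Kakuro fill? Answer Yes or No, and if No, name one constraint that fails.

No — the across run A2–C2 sums to 11, not 13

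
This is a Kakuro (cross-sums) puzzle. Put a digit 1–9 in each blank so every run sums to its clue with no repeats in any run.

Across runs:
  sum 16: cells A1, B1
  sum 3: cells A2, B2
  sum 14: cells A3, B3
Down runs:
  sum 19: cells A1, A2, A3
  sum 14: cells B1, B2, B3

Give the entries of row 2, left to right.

2, 1

16 in 2 cells must be {7,9}; 3 in 2 cells must be {1,2}.
The 3 across and the 19 down share only 2, so A2 = 2.
B2 = 3 − 2 = 1 completes the 3 across.
Given what's placed, A1 must be 9 to fit the 16 across and 19 down.
B1 = 16 − 9 = 7 completes the 16 across.
A3 = 19 − 11 = 8 completes the 19 down.
B3 = 14 − 8 = 6 completes the 14 across.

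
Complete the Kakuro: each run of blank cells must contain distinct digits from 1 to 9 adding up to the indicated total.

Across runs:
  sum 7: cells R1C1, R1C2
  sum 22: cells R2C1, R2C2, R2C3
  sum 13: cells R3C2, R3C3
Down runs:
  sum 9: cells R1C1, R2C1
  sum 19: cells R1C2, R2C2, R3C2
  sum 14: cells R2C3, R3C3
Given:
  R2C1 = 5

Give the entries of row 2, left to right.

5 9 8

R1C1 = 9 − 5 = 4 completes the 9 down.
R1C2 = 7 − 4 = 3 completes the 7 across.
R2C2 = 9: the only remaining digit allowed by both the 22 across and the 19 down.
R2C3 = 22 − 14 = 8 completes the 22 across.
R3C2 = 19 − 12 = 7 completes the 19 down.
R3C3 = 13 − 7 = 6 completes the 13 across.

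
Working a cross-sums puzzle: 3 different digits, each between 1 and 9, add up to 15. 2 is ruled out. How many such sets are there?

3 distinct digits from 1–9 sum between 6 and 24.
Dropping sets that contain 2.
Enumerating: {1,5,9}, {1,6,8}, {3,4,8}, {3,5,7}, {4,5,6}.

5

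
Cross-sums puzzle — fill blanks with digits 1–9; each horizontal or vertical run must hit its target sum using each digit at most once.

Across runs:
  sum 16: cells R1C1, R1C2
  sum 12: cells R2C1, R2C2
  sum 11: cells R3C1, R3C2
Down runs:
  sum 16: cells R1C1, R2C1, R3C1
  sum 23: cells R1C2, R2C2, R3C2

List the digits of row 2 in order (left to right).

16 in 2 cells must be {7,9}; 23 in 3 cells must be {6,8,9}.
The 16 across and the 23 down share only 9, so R1C2 = 9.
Given what's placed, R2C2 must be 8 to fit the 12 across and 23 down.
R3C2 = 23 − 17 = 6 completes the 23 down.
R1C1 = 16 − 9 = 7 completes the 16 across.
R2C1 = 12 − 8 = 4 completes the 12 across.
R3C1 = 11 − 6 = 5 completes the 11 across.

4 8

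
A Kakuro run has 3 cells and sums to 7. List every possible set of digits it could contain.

3 distinct digits from 1–9 sum between 6 and 24.
Only one set works: {1,2,4}.

{1,2,4}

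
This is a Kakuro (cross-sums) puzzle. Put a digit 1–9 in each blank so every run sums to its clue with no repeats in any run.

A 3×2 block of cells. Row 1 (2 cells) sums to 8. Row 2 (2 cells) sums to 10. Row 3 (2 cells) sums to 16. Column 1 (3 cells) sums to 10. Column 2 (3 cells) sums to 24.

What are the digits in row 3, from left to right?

7 9

16 in 2 cells must be {7,9}; 24 in 3 cells must be {7,8,9}.
The 8 across and the 24 down share only 7, so (1,2) = 7.
The 16 across and the 10 down share only 7, so (3,1) = 7.
(3,2) = 16 − 7 = 9 completes the 16 across.
(1,1) = 8 − 7 = 1 completes the 8 across.
(2,1) = 10 − 8 = 2 completes the 10 down.
(2,2) = 10 − 2 = 8 completes the 10 across.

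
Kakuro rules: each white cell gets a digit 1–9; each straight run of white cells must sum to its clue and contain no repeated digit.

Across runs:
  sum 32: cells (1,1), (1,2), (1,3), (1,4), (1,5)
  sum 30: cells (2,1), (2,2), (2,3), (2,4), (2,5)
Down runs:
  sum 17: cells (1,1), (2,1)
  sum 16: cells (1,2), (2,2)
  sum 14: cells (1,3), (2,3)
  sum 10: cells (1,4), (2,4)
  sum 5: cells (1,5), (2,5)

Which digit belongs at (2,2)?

9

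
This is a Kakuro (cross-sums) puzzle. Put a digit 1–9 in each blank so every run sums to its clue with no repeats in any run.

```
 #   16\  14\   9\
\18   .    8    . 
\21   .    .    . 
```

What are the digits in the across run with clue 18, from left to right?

16 in 2 cells must be {7,9}.
R2C2 = 14 − 8 = 6 completes the 14 down.
R2C1 = 7: the only remaining digit allowed by both the 21 across and the 16 down.
R2C3 = 21 − 13 = 8 completes the 21 across.
R1C1 = 16 − 7 = 9 completes the 16 down.
R1C3 = 18 − 17 = 1 completes the 18 across.

9, 8, 1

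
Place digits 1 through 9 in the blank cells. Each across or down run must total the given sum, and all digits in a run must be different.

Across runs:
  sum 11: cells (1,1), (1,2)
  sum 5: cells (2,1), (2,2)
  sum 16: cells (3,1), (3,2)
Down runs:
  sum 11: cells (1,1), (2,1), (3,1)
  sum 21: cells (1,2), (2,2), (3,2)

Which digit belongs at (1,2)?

8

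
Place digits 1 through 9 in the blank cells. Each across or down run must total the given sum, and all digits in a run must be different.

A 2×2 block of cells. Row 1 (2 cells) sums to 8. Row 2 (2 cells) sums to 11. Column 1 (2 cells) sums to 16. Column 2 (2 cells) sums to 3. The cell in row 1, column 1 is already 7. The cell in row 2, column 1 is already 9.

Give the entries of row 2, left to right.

16 in 2 cells must be {7,9}; 3 in 2 cells must be {1,2}.
(1,2) = 8 − 7 = 1 completes the 8 across.
(2,2) = 11 − 9 = 2 completes the 11 across.

9, 2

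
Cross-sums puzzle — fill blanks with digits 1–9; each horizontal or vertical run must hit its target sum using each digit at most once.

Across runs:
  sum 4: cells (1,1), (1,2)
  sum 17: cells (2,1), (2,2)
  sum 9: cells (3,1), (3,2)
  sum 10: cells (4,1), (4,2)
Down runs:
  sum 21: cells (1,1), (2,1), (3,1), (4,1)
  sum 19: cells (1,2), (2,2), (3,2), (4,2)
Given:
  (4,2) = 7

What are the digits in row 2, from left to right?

9 8

4 in 2 cells must be {1,3}; 17 in 2 cells must be {8,9}.
(4,1) = 10 − 7 = 3 completes the 10 across.
Given what's placed, (1,1) must be 1 to fit the 4 across and 21 down.
(1,2) = 4 − 1 = 3 completes the 4 across.
(2,2) = 8: the only remaining digit allowed by both the 17 across and the 19 down.
(3,1) = 8: the only remaining digit allowed by both the 9 across and the 21 down.
(3,2) = 9 − 8 = 1 completes the 9 across.
(2,1) = 17 − 8 = 9 completes the 17 across.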